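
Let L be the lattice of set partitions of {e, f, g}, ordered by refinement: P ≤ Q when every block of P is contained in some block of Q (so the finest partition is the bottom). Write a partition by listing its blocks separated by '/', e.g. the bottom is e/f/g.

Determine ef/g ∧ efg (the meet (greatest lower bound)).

ef/g

Common lower bounds of {ef/g, efg}: e/f/g, ef/g.
The greatest among these is ef/g.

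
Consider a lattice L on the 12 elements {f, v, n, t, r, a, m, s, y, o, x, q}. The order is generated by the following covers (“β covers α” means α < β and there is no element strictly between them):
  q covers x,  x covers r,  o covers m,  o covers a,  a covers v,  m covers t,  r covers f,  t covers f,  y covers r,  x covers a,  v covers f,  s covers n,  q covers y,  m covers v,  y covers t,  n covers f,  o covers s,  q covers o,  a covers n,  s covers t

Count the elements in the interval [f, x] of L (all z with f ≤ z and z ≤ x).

6

The interval [f, x] = {a, f, n, r, v, x}, which has 6 elements.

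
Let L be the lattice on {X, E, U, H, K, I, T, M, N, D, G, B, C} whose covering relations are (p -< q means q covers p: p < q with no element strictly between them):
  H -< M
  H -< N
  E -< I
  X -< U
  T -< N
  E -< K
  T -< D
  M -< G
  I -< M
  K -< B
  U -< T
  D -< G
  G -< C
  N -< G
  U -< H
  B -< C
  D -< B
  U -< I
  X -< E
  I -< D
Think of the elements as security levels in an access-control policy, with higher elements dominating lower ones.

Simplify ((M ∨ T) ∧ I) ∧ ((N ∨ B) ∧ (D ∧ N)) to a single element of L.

U

M ∨ T = G
G ∧ I = I
N ∨ B = C
D ∧ N = T
C ∧ T = T
I ∧ T = U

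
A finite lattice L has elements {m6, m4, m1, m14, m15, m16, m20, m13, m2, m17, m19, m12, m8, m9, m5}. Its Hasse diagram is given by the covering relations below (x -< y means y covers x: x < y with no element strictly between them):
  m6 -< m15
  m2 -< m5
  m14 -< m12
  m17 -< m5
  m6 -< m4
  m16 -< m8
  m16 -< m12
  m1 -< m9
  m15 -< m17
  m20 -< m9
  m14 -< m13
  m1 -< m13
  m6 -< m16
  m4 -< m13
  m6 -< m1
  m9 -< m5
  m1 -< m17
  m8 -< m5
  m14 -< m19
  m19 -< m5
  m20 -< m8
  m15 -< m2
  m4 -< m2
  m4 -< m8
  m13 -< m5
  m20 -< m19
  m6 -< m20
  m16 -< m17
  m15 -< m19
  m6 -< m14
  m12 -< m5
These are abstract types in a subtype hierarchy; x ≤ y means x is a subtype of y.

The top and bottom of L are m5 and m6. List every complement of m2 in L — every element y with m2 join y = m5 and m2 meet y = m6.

Need y with m2 ∨ y = m5 and m2 ∧ y = m6.
Checking each element gives: m1, m12, m14, m16, m20, m9.

m1, m12, m14, m16, m20, m9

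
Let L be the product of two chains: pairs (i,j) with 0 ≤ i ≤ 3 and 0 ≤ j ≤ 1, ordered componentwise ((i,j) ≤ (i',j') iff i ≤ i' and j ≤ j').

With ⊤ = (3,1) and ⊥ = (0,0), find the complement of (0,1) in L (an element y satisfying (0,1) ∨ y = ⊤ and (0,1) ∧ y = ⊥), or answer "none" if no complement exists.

(3,0)

Need y with (0,1) ∨ y = (3,1) and (0,1) ∧ y = (0,0).
Checking each element gives: (3,0).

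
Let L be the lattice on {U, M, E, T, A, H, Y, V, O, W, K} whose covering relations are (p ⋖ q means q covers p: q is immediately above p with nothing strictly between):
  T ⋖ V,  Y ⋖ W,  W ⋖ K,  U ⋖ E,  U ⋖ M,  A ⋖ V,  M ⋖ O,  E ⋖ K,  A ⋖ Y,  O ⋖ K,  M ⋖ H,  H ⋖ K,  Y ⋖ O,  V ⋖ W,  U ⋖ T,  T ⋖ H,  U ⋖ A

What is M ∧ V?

U

Common lower bounds of {M, V}: U.
The greatest among these is U.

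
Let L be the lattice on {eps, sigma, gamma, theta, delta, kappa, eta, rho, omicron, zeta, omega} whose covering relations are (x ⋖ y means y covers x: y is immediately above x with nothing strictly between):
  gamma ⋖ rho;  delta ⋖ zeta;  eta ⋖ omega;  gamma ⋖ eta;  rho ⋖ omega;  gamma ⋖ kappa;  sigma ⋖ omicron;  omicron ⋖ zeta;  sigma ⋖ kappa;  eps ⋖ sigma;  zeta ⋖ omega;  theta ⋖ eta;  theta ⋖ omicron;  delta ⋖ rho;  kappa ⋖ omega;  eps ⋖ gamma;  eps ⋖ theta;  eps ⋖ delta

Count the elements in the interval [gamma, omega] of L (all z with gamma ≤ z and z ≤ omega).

The interval [gamma, omega] = {eta, gamma, kappa, omega, rho}, which has 5 elements.

5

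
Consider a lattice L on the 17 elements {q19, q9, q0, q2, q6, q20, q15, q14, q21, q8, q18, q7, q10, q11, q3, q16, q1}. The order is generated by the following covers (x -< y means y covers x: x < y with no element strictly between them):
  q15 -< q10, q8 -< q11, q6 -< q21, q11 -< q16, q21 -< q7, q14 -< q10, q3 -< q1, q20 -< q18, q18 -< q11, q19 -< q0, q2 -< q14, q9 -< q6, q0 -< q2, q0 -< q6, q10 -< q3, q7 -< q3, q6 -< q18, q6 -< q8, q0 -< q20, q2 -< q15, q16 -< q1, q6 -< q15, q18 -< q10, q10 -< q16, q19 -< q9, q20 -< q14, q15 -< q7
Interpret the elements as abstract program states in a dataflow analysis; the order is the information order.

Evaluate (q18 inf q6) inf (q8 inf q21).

q18 ∧ q6 = q6
q8 ∧ q21 = q6
q6 ∧ q6 = q6

q6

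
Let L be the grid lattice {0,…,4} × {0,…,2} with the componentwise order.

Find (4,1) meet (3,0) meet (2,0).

Common lower bounds of {(4,1), (3,0), (2,0)}: (0,0), (1,0), (2,0).
The greatest among these is (2,0).

(2,0)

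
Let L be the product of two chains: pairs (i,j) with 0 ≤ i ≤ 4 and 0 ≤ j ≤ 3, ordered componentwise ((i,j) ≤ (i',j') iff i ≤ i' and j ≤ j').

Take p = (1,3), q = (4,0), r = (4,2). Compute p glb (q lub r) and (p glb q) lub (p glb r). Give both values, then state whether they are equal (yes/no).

q lub r = (4,2), so p glb (q lub r) = (1,3) glb (4,2) = (1,2).
p glb q = (1,0) and p glb r = (1,2), so (p glb q) lub (p glb r) = (1,0) lub (1,2) = (1,2).
Equal: yes.

(1,2); (1,2); yes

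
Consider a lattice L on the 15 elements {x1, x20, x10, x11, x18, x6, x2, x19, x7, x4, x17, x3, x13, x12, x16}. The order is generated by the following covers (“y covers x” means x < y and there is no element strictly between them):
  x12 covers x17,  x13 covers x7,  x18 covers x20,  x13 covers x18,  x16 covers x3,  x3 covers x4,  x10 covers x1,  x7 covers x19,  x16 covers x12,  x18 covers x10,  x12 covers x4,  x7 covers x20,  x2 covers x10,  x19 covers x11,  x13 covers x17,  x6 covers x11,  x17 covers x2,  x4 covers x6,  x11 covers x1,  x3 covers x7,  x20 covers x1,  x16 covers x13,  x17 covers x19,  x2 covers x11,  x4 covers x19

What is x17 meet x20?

x1

Common lower bounds of {x17, x20}: x1.
The greatest among these is x1.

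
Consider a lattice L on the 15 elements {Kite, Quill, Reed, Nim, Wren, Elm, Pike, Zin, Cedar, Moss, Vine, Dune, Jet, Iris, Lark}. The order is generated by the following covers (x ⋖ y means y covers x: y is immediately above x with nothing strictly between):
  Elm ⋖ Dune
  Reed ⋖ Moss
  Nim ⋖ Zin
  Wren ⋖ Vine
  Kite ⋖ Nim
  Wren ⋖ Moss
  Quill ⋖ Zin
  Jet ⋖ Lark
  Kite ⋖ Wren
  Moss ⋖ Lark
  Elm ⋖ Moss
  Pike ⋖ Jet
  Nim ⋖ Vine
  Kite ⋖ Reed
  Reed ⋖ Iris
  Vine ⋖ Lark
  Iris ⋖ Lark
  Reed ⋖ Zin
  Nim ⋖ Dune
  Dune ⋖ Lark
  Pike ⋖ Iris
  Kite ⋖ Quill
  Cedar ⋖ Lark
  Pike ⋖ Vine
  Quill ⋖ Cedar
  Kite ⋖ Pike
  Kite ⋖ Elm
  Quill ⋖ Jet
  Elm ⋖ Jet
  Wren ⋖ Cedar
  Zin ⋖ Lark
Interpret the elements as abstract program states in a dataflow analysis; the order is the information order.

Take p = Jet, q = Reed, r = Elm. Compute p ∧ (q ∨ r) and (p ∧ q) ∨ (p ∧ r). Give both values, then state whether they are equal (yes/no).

q ∨ r = Moss, so p ∧ (q ∨ r) = Jet ∧ Moss = Elm.
p ∧ q = Kite and p ∧ r = Elm, so (p ∧ q) ∨ (p ∧ r) = Kite ∨ Elm = Elm.
Equal: yes.

Elm; Elm; yes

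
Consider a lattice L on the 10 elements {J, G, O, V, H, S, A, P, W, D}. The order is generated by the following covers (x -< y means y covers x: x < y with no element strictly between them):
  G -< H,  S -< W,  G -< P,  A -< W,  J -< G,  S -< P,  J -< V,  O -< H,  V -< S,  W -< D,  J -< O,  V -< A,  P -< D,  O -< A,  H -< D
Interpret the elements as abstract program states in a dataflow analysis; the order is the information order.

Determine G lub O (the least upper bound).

H

Common upper bounds of {G, O}: D, H.
The least among these is H.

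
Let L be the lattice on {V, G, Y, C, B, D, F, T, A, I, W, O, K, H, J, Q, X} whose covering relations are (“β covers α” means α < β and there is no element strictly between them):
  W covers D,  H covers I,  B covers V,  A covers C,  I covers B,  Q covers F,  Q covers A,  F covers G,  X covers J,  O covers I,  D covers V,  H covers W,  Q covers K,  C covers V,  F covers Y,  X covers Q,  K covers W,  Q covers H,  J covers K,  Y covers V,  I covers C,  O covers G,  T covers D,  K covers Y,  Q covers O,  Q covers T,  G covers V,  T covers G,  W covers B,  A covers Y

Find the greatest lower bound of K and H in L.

W

Common lower bounds of {K, H}: B, D, V, W.
The greatest among these is W.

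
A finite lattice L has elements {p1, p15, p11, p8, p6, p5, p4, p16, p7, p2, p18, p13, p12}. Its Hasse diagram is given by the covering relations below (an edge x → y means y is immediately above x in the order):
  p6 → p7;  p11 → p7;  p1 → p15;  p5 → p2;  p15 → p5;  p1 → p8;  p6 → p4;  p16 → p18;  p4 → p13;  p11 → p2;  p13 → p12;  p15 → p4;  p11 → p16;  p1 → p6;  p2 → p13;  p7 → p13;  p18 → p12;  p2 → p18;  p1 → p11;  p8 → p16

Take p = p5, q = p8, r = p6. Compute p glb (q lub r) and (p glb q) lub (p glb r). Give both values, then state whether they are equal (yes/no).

q lub r = p12, so p glb (q lub r) = p5 glb p12 = p5.
p glb q = p1 and p glb r = p1, so (p glb q) lub (p glb r) = p1 lub p1 = p1.
Equal: no.

p5; p1; no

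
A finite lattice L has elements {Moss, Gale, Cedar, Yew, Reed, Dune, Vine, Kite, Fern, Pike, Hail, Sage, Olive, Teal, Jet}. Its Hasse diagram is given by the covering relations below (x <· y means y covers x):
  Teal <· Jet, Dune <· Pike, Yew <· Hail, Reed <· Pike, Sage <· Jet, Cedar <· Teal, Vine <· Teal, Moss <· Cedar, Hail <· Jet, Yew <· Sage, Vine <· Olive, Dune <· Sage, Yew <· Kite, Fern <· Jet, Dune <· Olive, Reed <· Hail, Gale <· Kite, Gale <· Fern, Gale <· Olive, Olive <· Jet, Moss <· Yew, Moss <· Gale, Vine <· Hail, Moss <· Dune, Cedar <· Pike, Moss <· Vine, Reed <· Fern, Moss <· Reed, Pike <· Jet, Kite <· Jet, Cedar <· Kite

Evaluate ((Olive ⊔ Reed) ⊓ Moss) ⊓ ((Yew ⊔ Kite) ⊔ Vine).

Moss

Olive ∨ Reed = Jet
Jet ∧ Moss = Moss
Yew ∨ Kite = Kite
Kite ∨ Vine = Jet
Moss ∧ Jet = Moss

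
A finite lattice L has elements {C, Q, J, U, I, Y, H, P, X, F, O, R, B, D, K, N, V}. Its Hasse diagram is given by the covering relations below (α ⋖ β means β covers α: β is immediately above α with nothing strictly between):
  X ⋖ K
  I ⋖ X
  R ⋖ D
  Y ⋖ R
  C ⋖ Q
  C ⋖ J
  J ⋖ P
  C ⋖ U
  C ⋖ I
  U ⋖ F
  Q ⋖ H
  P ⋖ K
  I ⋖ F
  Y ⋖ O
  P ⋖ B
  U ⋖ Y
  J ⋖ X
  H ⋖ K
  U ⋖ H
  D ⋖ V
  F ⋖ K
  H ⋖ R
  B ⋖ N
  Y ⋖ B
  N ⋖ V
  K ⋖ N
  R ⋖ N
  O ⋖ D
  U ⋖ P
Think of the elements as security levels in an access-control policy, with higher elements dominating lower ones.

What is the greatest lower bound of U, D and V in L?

Common lower bounds of {U, D, V}: C, U.
The greatest among these is U.

U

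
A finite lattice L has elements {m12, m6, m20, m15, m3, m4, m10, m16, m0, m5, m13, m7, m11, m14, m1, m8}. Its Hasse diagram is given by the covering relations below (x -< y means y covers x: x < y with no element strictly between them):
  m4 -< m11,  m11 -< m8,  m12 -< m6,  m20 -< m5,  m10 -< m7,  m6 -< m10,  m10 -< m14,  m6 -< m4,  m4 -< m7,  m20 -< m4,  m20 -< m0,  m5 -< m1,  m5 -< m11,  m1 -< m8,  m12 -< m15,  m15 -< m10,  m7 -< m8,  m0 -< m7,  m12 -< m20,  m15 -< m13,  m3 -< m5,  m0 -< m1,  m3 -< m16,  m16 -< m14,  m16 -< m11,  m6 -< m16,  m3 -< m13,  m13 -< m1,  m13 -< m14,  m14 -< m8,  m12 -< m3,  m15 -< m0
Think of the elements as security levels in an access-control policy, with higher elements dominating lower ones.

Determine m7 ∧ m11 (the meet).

Common lower bounds of {m7, m11}: m12, m20, m4, m6.
The greatest among these is m4.

m4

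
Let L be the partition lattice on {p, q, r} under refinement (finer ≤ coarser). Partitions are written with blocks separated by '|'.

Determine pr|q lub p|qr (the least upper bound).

Common upper bounds of {pr|q, p|qr}: pqr.
The least among these is pqr.

pqr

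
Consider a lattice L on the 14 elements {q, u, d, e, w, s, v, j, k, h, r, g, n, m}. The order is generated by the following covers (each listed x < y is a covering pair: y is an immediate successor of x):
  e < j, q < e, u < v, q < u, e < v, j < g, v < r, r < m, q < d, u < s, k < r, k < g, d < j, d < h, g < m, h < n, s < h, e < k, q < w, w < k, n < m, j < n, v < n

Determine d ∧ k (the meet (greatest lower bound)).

Common lower bounds of {d, k}: q.
The greatest among these is q.

q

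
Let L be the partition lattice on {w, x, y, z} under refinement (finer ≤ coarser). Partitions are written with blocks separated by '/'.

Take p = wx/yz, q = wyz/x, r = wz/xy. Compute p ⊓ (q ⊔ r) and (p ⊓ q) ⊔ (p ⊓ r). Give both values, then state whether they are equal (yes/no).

wx/yz; w/x/yz; no

q ⊔ r = wxyz, so p ⊓ (q ⊔ r) = wx/yz ⊓ wxyz = wx/yz.
p ⊓ q = w/x/yz and p ⊓ r = w/x/y/z, so (p ⊓ q) ⊔ (p ⊓ r) = w/x/yz ⊔ w/x/y/z = w/x/yz.
Equal: no.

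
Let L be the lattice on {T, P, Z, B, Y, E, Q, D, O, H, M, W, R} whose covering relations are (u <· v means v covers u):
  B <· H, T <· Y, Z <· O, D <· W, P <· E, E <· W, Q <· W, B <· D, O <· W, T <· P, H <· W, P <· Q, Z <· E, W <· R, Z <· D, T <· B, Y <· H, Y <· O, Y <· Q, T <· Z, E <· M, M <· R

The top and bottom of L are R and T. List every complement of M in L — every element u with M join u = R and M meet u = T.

Need u with M ∨ u = R and M ∧ u = T.
Checking each element gives: B, H, Y.

B, H, Y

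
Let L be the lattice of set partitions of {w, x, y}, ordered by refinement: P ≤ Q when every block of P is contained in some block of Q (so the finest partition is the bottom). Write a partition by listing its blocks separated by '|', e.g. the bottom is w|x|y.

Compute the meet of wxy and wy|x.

Common lower bounds of {wxy, wy|x}: wy|x, w|x|y.
The greatest among these is wy|x.

wy|x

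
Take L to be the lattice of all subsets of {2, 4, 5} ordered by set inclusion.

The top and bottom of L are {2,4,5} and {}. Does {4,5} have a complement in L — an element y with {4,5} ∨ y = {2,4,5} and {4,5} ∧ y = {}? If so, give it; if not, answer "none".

Need y with {4,5} ∨ y = {2,4,5} and {4,5} ∧ y = {}.
Checking each element gives: {2}.

{2}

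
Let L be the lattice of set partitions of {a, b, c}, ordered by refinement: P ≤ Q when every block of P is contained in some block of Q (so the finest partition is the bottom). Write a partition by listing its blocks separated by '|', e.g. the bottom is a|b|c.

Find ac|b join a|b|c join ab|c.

abc

The join of ac|b, a|b|c, ab|c merges any blocks that overlap across the partitions, giving abc.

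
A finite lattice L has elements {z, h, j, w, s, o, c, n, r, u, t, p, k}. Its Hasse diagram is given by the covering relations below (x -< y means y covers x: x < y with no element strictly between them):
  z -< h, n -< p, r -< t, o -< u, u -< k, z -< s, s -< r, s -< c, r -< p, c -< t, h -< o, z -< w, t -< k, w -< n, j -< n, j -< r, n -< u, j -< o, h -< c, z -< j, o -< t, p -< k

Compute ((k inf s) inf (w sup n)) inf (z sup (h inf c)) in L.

z

k ∧ s = s
w ∨ n = n
s ∧ n = z
h ∧ c = h
z ∨ h = h
z ∧ h = z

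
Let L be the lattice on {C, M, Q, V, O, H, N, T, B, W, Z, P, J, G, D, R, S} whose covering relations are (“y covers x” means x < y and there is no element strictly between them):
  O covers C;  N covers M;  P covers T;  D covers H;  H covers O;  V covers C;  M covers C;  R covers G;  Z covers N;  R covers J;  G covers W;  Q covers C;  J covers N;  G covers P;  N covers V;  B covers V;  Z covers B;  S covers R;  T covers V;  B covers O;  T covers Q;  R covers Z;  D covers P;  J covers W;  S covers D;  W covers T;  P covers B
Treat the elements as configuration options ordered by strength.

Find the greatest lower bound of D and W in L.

Common lower bounds of {D, W}: C, Q, T, V.
The greatest among these is T.

T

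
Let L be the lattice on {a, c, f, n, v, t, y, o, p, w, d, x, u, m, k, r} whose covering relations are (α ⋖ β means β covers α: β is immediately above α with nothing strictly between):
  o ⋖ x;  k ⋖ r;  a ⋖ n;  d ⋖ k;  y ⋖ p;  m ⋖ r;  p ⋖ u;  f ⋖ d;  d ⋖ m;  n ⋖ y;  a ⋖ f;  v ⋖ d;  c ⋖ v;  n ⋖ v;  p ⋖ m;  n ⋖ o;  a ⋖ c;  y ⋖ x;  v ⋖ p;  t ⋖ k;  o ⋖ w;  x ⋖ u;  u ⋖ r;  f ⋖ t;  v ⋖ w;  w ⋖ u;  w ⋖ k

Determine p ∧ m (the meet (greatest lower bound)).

Common lower bounds of {p, m}: a, c, n, p, v, y.
The greatest among these is p.

p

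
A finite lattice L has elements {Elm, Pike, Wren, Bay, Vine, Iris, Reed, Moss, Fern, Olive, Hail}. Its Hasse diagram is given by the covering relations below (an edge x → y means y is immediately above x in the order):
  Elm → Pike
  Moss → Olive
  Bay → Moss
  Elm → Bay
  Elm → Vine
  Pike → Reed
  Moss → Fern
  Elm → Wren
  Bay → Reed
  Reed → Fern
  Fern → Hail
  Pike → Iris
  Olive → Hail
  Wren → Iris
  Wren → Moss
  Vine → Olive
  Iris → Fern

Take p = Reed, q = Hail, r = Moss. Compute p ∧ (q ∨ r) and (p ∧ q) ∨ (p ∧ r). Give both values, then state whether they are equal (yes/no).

Reed; Reed; yes

q ∨ r = Hail, so p ∧ (q ∨ r) = Reed ∧ Hail = Reed.
p ∧ q = Reed and p ∧ r = Bay, so (p ∧ q) ∨ (p ∧ r) = Reed ∨ Bay = Reed.
Equal: yes.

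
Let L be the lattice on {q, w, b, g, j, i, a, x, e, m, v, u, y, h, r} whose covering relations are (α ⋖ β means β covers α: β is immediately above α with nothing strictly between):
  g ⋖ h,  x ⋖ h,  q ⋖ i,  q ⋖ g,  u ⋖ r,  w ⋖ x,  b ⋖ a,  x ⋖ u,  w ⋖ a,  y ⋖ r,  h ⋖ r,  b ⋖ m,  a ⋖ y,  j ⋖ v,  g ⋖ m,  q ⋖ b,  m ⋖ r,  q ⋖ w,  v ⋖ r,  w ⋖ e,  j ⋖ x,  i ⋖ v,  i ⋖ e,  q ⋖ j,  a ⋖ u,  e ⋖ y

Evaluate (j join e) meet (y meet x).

j ∨ e = r
y ∧ x = w
r ∧ w = w

w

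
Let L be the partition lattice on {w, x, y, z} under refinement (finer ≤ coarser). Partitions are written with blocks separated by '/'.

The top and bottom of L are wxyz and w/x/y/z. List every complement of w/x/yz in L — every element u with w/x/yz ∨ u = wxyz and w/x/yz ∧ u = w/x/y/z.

wxy/z, wxz/y, wy/xz, wz/xy

Need u with w/x/yz ∨ u = wxyz and w/x/yz ∧ u = w/x/y/z.
Checking each element gives: wxy/z, wxz/y, wy/xz, wz/xy.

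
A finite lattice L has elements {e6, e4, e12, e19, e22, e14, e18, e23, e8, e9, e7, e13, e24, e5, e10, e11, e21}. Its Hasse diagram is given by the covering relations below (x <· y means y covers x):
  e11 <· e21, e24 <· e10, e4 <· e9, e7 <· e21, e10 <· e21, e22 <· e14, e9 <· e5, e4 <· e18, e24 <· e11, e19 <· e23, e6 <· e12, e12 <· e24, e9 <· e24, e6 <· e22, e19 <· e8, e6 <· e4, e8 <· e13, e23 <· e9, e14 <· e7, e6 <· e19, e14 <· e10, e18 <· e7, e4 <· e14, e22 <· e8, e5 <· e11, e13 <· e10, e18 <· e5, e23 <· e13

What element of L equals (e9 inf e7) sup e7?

e7

e9 ∧ e7 = e4
e4 ∨ e7 = e7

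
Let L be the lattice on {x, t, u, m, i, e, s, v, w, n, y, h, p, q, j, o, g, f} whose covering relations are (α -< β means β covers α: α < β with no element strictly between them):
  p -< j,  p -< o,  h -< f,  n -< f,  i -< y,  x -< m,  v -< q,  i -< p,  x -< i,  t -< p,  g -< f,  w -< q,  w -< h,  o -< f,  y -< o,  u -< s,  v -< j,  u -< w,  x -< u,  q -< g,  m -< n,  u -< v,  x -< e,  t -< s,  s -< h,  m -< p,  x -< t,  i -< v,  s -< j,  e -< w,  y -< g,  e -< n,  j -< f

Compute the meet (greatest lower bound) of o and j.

Common lower bounds of {o, j}: i, m, p, t, x.
The greatest among these is p.

p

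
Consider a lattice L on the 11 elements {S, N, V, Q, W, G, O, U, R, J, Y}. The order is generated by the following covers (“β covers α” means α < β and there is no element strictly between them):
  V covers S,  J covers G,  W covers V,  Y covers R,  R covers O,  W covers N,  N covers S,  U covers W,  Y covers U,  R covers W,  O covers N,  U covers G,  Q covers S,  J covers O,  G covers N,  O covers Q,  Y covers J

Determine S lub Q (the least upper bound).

Common upper bounds of {S, Q}: J, O, Q, R, Y.
The least among these is Q.

Q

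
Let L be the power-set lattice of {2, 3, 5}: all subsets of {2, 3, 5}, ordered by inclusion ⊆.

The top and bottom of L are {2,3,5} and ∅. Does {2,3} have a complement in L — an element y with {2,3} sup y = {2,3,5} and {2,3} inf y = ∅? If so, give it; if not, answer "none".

{5}

Need y with {2,3} ∨ y = {2,3,5} and {2,3} ∧ y = ∅.
Checking each element gives: {5}.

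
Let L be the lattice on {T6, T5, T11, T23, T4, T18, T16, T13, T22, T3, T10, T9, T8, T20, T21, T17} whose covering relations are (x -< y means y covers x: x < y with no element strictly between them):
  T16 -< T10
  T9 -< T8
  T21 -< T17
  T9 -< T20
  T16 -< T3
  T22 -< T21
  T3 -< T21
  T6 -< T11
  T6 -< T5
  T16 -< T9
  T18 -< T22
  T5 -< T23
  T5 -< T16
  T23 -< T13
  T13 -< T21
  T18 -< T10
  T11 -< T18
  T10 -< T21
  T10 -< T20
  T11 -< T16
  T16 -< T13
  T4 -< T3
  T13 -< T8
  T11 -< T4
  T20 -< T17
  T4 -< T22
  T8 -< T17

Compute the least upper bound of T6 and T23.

T23

Common upper bounds of {T6, T23}: T13, T17, T21, T23, T8.
The least among these is T23.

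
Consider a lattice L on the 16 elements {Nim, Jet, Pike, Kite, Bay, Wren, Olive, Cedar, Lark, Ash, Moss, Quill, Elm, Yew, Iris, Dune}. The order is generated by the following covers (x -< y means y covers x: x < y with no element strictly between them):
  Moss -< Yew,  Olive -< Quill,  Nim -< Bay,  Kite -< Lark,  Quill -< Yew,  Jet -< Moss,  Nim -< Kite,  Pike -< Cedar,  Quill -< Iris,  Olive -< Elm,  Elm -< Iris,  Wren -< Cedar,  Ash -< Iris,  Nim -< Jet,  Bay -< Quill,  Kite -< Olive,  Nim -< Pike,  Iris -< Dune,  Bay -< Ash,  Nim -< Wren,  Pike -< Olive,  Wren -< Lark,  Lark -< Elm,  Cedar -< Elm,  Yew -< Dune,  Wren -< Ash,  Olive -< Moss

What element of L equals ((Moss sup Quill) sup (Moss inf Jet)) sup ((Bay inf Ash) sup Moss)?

Moss ∨ Quill = Yew
Moss ∧ Jet = Jet
Yew ∨ Jet = Yew
Bay ∧ Ash = Bay
Bay ∨ Moss = Yew
Yew ∨ Yew = Yew

Yew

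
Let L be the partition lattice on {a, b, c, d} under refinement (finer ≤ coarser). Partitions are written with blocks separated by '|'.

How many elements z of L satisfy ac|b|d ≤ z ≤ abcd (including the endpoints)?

The interval [ac|b|d, abcd] = {abcd, abc|d, acd|b, ac|bd, ac|b|d}, which has 5 elements.

5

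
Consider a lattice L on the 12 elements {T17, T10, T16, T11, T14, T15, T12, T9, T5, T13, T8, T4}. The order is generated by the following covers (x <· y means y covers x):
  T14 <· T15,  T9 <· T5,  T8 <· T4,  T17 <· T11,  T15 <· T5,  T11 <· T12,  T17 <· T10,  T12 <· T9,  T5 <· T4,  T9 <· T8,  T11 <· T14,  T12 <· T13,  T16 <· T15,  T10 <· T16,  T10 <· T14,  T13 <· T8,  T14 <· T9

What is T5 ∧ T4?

T5

Common lower bounds of {T5, T4}: T10, T11, T12, T14, T15, T16, T17, T5, T9.
The greatest among these is T5.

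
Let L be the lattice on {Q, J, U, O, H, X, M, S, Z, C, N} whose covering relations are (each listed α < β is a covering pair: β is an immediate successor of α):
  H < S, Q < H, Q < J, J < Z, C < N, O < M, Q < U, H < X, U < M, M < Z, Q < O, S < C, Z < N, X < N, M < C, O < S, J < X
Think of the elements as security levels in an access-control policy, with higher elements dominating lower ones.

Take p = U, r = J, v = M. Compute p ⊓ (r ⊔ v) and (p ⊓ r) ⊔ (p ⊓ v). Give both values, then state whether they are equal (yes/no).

r ⊔ v = Z, so p ⊓ (r ⊔ v) = U ⊓ Z = U.
p ⊓ r = Q and p ⊓ v = U, so (p ⊓ r) ⊔ (p ⊓ v) = Q ⊔ U = U.
Equal: yes.

U; U; yes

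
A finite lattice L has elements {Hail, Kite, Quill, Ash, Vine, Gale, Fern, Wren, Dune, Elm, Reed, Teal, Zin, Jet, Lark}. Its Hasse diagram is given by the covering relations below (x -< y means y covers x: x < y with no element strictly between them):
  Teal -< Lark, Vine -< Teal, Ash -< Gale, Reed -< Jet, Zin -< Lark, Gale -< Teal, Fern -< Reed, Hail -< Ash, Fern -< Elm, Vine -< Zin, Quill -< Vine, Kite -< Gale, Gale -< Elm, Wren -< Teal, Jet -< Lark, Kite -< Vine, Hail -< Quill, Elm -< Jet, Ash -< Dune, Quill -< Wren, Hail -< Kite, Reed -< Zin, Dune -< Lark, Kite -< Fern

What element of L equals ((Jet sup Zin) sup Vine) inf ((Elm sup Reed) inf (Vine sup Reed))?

Reed

Jet ∨ Zin = Lark
Lark ∨ Vine = Lark
Elm ∨ Reed = Jet
Vine ∨ Reed = Zin
Jet ∧ Zin = Reed
Lark ∧ Reed = Reed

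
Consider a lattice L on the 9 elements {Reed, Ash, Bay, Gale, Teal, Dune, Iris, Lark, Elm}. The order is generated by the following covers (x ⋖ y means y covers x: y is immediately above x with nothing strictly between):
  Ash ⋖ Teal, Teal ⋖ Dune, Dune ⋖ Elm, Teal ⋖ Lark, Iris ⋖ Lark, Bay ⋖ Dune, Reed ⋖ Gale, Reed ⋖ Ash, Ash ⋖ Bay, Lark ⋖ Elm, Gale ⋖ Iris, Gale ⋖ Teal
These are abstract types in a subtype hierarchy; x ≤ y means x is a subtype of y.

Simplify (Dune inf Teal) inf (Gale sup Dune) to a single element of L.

Dune ∧ Teal = Teal
Gale ∨ Dune = Dune
Teal ∧ Dune = Teal

Teal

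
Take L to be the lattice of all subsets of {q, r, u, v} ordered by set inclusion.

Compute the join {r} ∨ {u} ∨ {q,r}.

Common upper bounds of {{r}, {u}, {q,r}}: {q,r,u,v}, {q,r,u}.
The least among these is {q,r,u}.

{q,r,u}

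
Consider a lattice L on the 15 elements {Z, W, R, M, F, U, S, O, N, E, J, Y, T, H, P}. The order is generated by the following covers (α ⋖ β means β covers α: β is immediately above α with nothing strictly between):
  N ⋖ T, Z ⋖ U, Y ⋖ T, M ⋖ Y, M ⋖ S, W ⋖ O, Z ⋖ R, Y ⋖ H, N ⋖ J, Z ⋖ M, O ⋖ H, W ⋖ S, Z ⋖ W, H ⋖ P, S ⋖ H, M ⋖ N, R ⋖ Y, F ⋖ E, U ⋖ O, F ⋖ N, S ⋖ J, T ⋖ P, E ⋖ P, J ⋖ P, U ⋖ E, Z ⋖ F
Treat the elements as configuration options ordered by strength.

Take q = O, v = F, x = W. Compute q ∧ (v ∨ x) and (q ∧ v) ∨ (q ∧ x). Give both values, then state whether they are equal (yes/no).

W; W; yes

v ∨ x = J, so q ∧ (v ∨ x) = O ∧ J = W.
q ∧ v = Z and q ∧ x = W, so (q ∧ v) ∨ (q ∧ x) = Z ∨ W = W.
Equal: yes.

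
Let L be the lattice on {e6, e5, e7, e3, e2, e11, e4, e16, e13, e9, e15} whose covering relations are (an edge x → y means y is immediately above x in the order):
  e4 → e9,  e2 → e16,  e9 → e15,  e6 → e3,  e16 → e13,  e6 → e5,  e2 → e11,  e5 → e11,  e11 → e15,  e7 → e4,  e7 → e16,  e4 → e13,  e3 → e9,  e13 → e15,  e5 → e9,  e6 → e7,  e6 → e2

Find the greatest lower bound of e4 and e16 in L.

Common lower bounds of {e4, e16}: e6, e7.
The greatest among these is e7.

e7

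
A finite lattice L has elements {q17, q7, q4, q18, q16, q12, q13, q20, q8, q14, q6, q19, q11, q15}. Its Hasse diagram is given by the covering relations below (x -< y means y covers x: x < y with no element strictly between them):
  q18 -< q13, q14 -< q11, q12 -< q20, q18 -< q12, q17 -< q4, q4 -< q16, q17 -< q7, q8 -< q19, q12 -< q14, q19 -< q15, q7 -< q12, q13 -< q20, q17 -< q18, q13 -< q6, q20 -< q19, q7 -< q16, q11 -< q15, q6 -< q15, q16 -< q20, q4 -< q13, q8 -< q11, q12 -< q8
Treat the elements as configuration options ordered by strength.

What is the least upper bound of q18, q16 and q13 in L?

q20

Common upper bounds of {q18, q16, q13}: q15, q19, q20.
The least among these is q20.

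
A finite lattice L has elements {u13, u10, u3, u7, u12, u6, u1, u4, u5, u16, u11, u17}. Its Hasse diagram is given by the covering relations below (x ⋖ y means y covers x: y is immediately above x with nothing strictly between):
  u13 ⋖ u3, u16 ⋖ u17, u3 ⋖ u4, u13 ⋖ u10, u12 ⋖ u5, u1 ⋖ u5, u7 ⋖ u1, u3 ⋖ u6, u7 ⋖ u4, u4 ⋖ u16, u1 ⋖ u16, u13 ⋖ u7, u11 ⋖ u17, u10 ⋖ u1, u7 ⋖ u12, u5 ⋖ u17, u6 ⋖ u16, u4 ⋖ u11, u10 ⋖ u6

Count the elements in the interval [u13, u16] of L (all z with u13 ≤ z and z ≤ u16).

8

The interval [u13, u16] = {u1, u10, u13, u16, u3, u4, u6, u7}, which has 8 elements.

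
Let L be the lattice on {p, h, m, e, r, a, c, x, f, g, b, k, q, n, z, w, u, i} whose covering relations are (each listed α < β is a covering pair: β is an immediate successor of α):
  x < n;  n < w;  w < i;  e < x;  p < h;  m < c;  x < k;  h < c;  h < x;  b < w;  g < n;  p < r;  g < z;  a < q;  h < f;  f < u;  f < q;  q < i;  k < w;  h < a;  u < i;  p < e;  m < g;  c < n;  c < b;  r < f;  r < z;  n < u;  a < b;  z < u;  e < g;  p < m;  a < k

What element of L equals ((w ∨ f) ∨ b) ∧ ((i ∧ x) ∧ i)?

w ∨ f = i
i ∨ b = i
i ∧ x = x
x ∧ i = x
i ∧ x = x

x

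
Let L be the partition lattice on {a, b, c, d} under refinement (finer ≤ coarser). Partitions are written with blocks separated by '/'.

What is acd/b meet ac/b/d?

ac/b/d

The meet (common refinement) of acd/b and ac/b/d intersects blocks pairwise, giving ac/b/d.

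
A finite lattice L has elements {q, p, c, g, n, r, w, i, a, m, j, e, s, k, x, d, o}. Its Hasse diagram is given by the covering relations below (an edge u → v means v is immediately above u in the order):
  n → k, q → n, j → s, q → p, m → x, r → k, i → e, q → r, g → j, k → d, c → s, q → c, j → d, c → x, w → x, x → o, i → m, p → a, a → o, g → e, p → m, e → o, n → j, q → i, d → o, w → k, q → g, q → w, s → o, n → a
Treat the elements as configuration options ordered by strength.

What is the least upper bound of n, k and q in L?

k

Common upper bounds of {n, k, q}: d, k, o.
The least among these is k.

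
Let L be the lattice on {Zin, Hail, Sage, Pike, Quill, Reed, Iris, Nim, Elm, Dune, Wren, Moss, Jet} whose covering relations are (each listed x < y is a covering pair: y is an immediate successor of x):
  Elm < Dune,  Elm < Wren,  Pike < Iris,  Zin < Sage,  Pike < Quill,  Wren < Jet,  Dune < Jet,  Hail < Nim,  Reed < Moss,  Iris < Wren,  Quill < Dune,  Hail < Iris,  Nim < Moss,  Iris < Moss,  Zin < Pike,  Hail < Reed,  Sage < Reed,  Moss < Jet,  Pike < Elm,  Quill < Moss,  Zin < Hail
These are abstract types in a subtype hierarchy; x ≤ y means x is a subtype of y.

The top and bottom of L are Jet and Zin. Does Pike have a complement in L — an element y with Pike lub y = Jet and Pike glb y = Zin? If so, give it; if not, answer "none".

none

For every candidate y, either Pike ∨ y ≠ Jet or Pike ∧ y ≠ Zin; no complement exists.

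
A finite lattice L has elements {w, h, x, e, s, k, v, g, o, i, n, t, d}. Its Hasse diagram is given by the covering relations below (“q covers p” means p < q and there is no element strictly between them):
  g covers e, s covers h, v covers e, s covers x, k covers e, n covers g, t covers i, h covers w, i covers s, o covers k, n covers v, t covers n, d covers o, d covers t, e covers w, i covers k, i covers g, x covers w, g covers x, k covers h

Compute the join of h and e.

Common upper bounds of {h, e}: d, i, k, o, t.
The least among these is k.

k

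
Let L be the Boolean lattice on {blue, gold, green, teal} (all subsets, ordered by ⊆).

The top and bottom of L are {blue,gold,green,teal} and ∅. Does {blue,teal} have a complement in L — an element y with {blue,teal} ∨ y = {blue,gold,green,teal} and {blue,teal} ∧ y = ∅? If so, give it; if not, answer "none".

{gold,green}

Need y with {blue,teal} ∨ y = {blue,gold,green,teal} and {blue,teal} ∧ y = ∅.
Checking each element gives: {gold,green}.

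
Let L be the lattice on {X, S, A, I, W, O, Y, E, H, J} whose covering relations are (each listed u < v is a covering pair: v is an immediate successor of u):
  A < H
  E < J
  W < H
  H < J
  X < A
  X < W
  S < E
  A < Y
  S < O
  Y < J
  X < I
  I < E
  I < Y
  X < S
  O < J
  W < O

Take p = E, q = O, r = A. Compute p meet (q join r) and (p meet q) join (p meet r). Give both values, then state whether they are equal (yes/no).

q join r = J, so p meet (q join r) = E meet J = E.
p meet q = S and p meet r = X, so (p meet q) join (p meet r) = S join X = S.
Equal: no.

E; S; no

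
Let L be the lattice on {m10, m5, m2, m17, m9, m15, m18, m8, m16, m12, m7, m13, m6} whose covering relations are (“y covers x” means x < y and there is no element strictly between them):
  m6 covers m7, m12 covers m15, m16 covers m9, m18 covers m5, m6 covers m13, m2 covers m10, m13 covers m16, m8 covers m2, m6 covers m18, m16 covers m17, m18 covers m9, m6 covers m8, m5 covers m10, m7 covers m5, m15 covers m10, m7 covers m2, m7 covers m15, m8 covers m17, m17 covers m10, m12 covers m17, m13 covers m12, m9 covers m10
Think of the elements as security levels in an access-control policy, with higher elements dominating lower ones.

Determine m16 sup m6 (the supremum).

m6

Common upper bounds of {m16, m6}: m6.
The least among these is m6.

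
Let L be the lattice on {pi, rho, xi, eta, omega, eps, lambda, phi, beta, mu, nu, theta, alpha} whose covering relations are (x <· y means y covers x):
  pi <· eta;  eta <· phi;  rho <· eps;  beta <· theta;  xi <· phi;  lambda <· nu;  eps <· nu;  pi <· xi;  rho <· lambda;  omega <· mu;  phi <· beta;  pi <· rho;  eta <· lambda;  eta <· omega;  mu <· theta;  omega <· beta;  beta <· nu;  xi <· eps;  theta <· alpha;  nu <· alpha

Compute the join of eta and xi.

phi

Common upper bounds of {eta, xi}: alpha, beta, nu, phi, theta.
The least among these is phi.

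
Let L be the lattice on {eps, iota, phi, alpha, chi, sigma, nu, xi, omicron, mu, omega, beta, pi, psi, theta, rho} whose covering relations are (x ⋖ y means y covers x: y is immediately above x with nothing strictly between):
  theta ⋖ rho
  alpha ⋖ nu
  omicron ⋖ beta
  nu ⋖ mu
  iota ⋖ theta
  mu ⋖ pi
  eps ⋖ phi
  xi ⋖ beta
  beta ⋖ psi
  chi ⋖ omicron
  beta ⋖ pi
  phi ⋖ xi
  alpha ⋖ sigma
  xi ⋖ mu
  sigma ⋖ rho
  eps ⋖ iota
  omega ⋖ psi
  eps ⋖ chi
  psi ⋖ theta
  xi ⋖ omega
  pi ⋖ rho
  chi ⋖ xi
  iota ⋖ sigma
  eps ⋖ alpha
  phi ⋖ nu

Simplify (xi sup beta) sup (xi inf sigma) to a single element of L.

beta

xi ∨ beta = beta
xi ∧ sigma = eps
beta ∨ eps = beta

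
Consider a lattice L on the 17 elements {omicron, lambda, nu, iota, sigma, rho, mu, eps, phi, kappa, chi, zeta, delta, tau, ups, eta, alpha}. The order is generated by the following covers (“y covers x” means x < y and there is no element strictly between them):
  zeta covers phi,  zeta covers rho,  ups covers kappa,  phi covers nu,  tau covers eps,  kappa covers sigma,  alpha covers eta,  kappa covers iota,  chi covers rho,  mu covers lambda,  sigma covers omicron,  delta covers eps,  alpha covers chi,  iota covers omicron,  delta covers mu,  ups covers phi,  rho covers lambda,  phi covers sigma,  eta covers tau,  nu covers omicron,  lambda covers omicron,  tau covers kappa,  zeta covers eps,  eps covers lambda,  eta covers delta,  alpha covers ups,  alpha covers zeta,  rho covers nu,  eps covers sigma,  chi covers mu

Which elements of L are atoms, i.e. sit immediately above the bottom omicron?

The atoms are exactly the elements that cover omicron: iota, lambda, nu, sigma.

iota, lambda, nu, sigma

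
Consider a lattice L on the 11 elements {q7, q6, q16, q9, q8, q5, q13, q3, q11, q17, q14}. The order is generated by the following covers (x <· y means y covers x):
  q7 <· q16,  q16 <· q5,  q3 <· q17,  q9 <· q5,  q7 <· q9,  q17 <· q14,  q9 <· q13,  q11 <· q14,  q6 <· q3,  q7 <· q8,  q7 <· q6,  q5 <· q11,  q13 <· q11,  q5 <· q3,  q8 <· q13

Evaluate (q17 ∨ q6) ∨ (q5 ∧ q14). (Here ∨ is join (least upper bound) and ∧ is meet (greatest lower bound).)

q17 ∨ q6 = q17
q5 ∧ q14 = q5
q17 ∨ q5 = q17

q17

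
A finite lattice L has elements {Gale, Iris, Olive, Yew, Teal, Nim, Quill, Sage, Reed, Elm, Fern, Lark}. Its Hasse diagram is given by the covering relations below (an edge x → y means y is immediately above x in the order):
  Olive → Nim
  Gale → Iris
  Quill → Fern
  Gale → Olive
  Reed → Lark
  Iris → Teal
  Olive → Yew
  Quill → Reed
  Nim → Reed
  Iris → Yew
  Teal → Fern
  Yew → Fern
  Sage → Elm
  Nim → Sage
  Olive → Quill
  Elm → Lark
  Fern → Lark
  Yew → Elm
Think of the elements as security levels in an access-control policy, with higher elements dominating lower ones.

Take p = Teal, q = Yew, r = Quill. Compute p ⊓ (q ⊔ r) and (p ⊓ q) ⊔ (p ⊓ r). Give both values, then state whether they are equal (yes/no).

q ⊔ r = Fern, so p ⊓ (q ⊔ r) = Teal ⊓ Fern = Teal.
p ⊓ q = Iris and p ⊓ r = Gale, so (p ⊓ q) ⊔ (p ⊓ r) = Iris ⊔ Gale = Iris.
Equal: no.

Teal; Iris; no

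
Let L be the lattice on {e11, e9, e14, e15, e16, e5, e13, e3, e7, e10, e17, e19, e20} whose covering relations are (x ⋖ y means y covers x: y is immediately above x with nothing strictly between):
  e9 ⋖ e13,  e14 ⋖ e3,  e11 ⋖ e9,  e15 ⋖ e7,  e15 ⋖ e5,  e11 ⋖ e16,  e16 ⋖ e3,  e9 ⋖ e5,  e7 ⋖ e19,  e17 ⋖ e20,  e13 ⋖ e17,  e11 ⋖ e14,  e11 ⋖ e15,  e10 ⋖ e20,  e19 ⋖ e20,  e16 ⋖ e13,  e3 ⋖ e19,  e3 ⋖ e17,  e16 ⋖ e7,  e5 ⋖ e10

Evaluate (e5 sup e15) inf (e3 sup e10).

e5

e5 ∨ e15 = e5
e3 ∨ e10 = e20
e5 ∧ e20 = e5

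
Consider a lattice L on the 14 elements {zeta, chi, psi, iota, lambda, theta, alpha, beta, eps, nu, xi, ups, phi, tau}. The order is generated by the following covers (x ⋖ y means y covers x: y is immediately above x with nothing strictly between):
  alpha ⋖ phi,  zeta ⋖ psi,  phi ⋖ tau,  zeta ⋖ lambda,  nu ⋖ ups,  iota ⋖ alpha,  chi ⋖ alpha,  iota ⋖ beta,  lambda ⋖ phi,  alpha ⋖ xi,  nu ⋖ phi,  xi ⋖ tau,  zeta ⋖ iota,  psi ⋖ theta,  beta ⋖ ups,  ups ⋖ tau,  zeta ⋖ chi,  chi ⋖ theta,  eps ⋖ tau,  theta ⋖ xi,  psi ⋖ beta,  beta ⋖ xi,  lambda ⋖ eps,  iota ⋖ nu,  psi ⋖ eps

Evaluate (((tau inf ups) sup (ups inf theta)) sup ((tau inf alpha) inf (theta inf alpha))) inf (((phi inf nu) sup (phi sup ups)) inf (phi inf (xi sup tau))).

tau ∧ ups = ups
ups ∧ theta = psi
ups ∨ psi = ups
tau ∧ alpha = alpha
theta ∧ alpha = chi
alpha ∧ chi = chi
ups ∨ chi = tau
phi ∧ nu = nu
phi ∨ ups = tau
nu ∨ tau = tau
xi ∨ tau = tau
phi ∧ tau = phi
tau ∧ phi = phi
tau ∧ phi = phi

phi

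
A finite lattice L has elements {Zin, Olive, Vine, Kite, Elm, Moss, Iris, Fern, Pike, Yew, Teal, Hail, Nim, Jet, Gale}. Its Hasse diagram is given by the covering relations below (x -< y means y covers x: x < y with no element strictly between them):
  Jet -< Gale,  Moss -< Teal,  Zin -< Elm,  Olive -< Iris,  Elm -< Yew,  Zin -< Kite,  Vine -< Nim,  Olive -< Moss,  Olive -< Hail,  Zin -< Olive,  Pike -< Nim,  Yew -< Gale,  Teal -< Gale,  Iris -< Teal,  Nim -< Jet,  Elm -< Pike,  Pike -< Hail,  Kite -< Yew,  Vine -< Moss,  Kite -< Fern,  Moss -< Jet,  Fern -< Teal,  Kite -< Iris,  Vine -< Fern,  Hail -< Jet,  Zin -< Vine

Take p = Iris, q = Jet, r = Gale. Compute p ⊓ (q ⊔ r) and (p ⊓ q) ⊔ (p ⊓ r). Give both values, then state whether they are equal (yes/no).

Iris; Iris; yes

q ⊔ r = Gale, so p ⊓ (q ⊔ r) = Iris ⊓ Gale = Iris.
p ⊓ q = Olive and p ⊓ r = Iris, so (p ⊓ q) ⊔ (p ⊓ r) = Olive ⊔ Iris = Iris.
Equal: yes.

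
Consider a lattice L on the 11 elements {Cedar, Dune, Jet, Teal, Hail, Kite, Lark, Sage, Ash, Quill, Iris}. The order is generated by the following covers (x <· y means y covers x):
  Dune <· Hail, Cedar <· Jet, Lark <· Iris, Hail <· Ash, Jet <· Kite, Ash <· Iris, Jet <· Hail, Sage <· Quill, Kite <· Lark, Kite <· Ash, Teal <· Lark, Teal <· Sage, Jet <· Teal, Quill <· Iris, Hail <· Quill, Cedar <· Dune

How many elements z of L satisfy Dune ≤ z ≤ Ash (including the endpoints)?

3

The interval [Dune, Ash] = {Ash, Dune, Hail}, which has 3 elements.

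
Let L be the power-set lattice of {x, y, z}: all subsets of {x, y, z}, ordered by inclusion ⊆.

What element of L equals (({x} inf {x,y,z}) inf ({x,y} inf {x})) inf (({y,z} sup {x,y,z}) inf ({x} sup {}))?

{x} ∧ {x,y,z} = {x}
{x,y} ∧ {x} = {x}
{x} ∧ {x} = {x}
{y,z} ∨ {x,y,z} = {x,y,z}
{x} ∨ {} = {x}
{x,y,z} ∧ {x} = {x}
{x} ∧ {x} = {x}

{x}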